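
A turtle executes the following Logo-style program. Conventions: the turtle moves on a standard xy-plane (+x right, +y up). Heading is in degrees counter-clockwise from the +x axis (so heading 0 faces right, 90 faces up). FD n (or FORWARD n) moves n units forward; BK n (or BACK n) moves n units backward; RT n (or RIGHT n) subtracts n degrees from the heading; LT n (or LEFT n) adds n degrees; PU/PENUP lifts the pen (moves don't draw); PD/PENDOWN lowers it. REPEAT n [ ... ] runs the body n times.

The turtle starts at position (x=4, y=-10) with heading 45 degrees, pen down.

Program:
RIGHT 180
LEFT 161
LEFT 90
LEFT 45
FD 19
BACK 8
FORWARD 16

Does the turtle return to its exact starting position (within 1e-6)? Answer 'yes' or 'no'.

Executing turtle program step by step:
Start: pos=(4,-10), heading=45, pen down
RT 180: heading 45 -> 225
LT 161: heading 225 -> 26
LT 90: heading 26 -> 116
LT 45: heading 116 -> 161
FD 19: (4,-10) -> (-13.965,-3.814) [heading=161, draw]
BK 8: (-13.965,-3.814) -> (-6.401,-6.419) [heading=161, draw]
FD 16: (-6.401,-6.419) -> (-21.529,-1.21) [heading=161, draw]
Final: pos=(-21.529,-1.21), heading=161, 3 segment(s) drawn

Start position: (4, -10)
Final position: (-21.529, -1.21)
Distance = 27; >= 1e-6 -> NOT closed

Answer: no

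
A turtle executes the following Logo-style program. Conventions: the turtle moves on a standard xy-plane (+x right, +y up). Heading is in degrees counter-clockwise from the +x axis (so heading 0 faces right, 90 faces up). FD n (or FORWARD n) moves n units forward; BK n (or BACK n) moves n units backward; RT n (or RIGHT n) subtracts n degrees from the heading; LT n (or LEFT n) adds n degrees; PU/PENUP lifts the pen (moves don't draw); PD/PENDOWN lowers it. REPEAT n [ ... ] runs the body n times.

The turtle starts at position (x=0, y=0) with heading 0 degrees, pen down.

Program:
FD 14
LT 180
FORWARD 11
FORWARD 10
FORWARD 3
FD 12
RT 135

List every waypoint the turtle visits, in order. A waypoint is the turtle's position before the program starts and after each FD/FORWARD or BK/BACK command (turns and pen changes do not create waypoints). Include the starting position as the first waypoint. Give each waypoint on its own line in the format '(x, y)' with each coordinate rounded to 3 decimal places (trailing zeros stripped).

Executing turtle program step by step:
Start: pos=(0,0), heading=0, pen down
FD 14: (0,0) -> (14,0) [heading=0, draw]
LT 180: heading 0 -> 180
FD 11: (14,0) -> (3,0) [heading=180, draw]
FD 10: (3,0) -> (-7,0) [heading=180, draw]
FD 3: (-7,0) -> (-10,0) [heading=180, draw]
FD 12: (-10,0) -> (-22,0) [heading=180, draw]
RT 135: heading 180 -> 45
Final: pos=(-22,0), heading=45, 5 segment(s) drawn
Waypoints (6 total):
(0, 0)
(14, 0)
(3, 0)
(-7, 0)
(-10, 0)
(-22, 0)

Answer: (0, 0)
(14, 0)
(3, 0)
(-7, 0)
(-10, 0)
(-22, 0)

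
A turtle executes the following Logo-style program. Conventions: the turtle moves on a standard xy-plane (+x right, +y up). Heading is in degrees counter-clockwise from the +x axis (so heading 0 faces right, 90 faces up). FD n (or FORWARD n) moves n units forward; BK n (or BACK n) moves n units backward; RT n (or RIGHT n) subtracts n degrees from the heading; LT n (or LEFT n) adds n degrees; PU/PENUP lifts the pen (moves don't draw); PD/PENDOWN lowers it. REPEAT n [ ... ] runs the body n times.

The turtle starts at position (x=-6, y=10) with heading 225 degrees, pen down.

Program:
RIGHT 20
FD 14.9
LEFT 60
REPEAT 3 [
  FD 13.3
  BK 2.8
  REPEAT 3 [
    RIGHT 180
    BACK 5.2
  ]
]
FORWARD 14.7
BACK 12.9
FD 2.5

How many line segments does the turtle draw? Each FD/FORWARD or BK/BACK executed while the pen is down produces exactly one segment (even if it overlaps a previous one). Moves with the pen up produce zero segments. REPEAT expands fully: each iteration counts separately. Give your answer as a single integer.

Answer: 19

Derivation:
Executing turtle program step by step:
Start: pos=(-6,10), heading=225, pen down
RT 20: heading 225 -> 205
FD 14.9: (-6,10) -> (-19.504,3.703) [heading=205, draw]
LT 60: heading 205 -> 265
REPEAT 3 [
  -- iteration 1/3 --
  FD 13.3: (-19.504,3.703) -> (-20.663,-9.546) [heading=265, draw]
  BK 2.8: (-20.663,-9.546) -> (-20.419,-6.757) [heading=265, draw]
  REPEAT 3 [
    -- iteration 1/3 --
    RT 180: heading 265 -> 85
    BK 5.2: (-20.419,-6.757) -> (-20.872,-11.937) [heading=85, draw]
    -- iteration 2/3 --
    RT 180: heading 85 -> 265
    BK 5.2: (-20.872,-11.937) -> (-20.419,-6.757) [heading=265, draw]
    -- iteration 3/3 --
    RT 180: heading 265 -> 85
    BK 5.2: (-20.419,-6.757) -> (-20.872,-11.937) [heading=85, draw]
  ]
  -- iteration 2/3 --
  FD 13.3: (-20.872,-11.937) -> (-19.713,1.312) [heading=85, draw]
  BK 2.8: (-19.713,1.312) -> (-19.957,-1.477) [heading=85, draw]
  REPEAT 3 [
    -- iteration 1/3 --
    RT 180: heading 85 -> 265
    BK 5.2: (-19.957,-1.477) -> (-19.504,3.703) [heading=265, draw]
    -- iteration 2/3 --
    RT 180: heading 265 -> 85
    BK 5.2: (-19.504,3.703) -> (-19.957,-1.477) [heading=85, draw]
    -- iteration 3/3 --
    RT 180: heading 85 -> 265
    BK 5.2: (-19.957,-1.477) -> (-19.504,3.703) [heading=265, draw]
  ]
  -- iteration 3/3 --
  FD 13.3: (-19.504,3.703) -> (-20.663,-9.546) [heading=265, draw]
  BK 2.8: (-20.663,-9.546) -> (-20.419,-6.757) [heading=265, draw]
  REPEAT 3 [
    -- iteration 1/3 --
    RT 180: heading 265 -> 85
    BK 5.2: (-20.419,-6.757) -> (-20.872,-11.937) [heading=85, draw]
    -- iteration 2/3 --
    RT 180: heading 85 -> 265
    BK 5.2: (-20.872,-11.937) -> (-20.419,-6.757) [heading=265, draw]
    -- iteration 3/3 --
    RT 180: heading 265 -> 85
    BK 5.2: (-20.419,-6.757) -> (-20.872,-11.937) [heading=85, draw]
  ]
]
FD 14.7: (-20.872,-11.937) -> (-19.591,2.707) [heading=85, draw]
BK 12.9: (-19.591,2.707) -> (-20.715,-10.144) [heading=85, draw]
FD 2.5: (-20.715,-10.144) -> (-20.498,-7.654) [heading=85, draw]
Final: pos=(-20.498,-7.654), heading=85, 19 segment(s) drawn
Segments drawn: 19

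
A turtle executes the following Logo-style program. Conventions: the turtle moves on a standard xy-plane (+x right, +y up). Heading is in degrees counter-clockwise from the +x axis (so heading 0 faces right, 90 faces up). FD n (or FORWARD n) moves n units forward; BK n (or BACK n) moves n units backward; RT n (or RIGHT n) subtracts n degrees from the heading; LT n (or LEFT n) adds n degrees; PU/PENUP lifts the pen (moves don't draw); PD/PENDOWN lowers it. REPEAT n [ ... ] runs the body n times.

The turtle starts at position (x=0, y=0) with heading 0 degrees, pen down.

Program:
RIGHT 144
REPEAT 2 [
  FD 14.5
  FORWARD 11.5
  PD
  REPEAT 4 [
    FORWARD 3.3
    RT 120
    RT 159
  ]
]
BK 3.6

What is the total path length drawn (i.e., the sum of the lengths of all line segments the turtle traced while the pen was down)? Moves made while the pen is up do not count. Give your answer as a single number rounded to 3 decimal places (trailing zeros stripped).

Executing turtle program step by step:
Start: pos=(0,0), heading=0, pen down
RT 144: heading 0 -> 216
REPEAT 2 [
  -- iteration 1/2 --
  FD 14.5: (0,0) -> (-11.731,-8.523) [heading=216, draw]
  FD 11.5: (-11.731,-8.523) -> (-21.034,-15.282) [heading=216, draw]
  PD: pen down
  REPEAT 4 [
    -- iteration 1/4 --
    FD 3.3: (-21.034,-15.282) -> (-23.704,-17.222) [heading=216, draw]
    RT 120: heading 216 -> 96
    RT 159: heading 96 -> 297
    -- iteration 2/4 --
    FD 3.3: (-23.704,-17.222) -> (-22.206,-20.162) [heading=297, draw]
    RT 120: heading 297 -> 177
    RT 159: heading 177 -> 18
    -- iteration 3/4 --
    FD 3.3: (-22.206,-20.162) -> (-19.068,-19.143) [heading=18, draw]
    RT 120: heading 18 -> 258
    RT 159: heading 258 -> 99
    -- iteration 4/4 --
    FD 3.3: (-19.068,-19.143) -> (-19.584,-15.883) [heading=99, draw]
    RT 120: heading 99 -> 339
    RT 159: heading 339 -> 180
  ]
  -- iteration 2/2 --
  FD 14.5: (-19.584,-15.883) -> (-34.084,-15.883) [heading=180, draw]
  FD 11.5: (-34.084,-15.883) -> (-45.584,-15.883) [heading=180, draw]
  PD: pen down
  REPEAT 4 [
    -- iteration 1/4 --
    FD 3.3: (-45.584,-15.883) -> (-48.884,-15.883) [heading=180, draw]
    RT 120: heading 180 -> 60
    RT 159: heading 60 -> 261
    -- iteration 2/4 --
    FD 3.3: (-48.884,-15.883) -> (-49.4,-19.143) [heading=261, draw]
    RT 120: heading 261 -> 141
    RT 159: heading 141 -> 342
    -- iteration 3/4 --
    FD 3.3: (-49.4,-19.143) -> (-46.262,-20.162) [heading=342, draw]
    RT 120: heading 342 -> 222
    RT 159: heading 222 -> 63
    -- iteration 4/4 --
    FD 3.3: (-46.262,-20.162) -> (-44.763,-17.222) [heading=63, draw]
    RT 120: heading 63 -> 303
    RT 159: heading 303 -> 144
  ]
]
BK 3.6: (-44.763,-17.222) -> (-41.851,-19.338) [heading=144, draw]
Final: pos=(-41.851,-19.338), heading=144, 13 segment(s) drawn

Segment lengths:
  seg 1: (0,0) -> (-11.731,-8.523), length = 14.5
  seg 2: (-11.731,-8.523) -> (-21.034,-15.282), length = 11.5
  seg 3: (-21.034,-15.282) -> (-23.704,-17.222), length = 3.3
  seg 4: (-23.704,-17.222) -> (-22.206,-20.162), length = 3.3
  seg 5: (-22.206,-20.162) -> (-19.068,-19.143), length = 3.3
  seg 6: (-19.068,-19.143) -> (-19.584,-15.883), length = 3.3
  seg 7: (-19.584,-15.883) -> (-34.084,-15.883), length = 14.5
  seg 8: (-34.084,-15.883) -> (-45.584,-15.883), length = 11.5
  seg 9: (-45.584,-15.883) -> (-48.884,-15.883), length = 3.3
  seg 10: (-48.884,-15.883) -> (-49.4,-19.143), length = 3.3
  seg 11: (-49.4,-19.143) -> (-46.262,-20.162), length = 3.3
  seg 12: (-46.262,-20.162) -> (-44.763,-17.222), length = 3.3
  seg 13: (-44.763,-17.222) -> (-41.851,-19.338), length = 3.6
Total = 82

Answer: 82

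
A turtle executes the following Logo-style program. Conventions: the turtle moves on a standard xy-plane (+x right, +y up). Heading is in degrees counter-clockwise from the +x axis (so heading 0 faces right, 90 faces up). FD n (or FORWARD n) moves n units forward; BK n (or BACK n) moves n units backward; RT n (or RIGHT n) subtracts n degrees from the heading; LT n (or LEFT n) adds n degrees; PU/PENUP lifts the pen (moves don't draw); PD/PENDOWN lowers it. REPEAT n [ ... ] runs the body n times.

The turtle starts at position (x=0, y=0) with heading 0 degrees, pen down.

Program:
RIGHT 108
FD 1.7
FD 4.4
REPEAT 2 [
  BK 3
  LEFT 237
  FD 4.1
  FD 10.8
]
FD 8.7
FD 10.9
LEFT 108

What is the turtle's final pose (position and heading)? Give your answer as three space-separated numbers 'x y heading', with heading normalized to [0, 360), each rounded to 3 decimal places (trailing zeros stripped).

Executing turtle program step by step:
Start: pos=(0,0), heading=0, pen down
RT 108: heading 0 -> 252
FD 1.7: (0,0) -> (-0.525,-1.617) [heading=252, draw]
FD 4.4: (-0.525,-1.617) -> (-1.885,-5.801) [heading=252, draw]
REPEAT 2 [
  -- iteration 1/2 --
  BK 3: (-1.885,-5.801) -> (-0.958,-2.948) [heading=252, draw]
  LT 237: heading 252 -> 129
  FD 4.1: (-0.958,-2.948) -> (-3.538,0.238) [heading=129, draw]
  FD 10.8: (-3.538,0.238) -> (-10.335,8.631) [heading=129, draw]
  -- iteration 2/2 --
  BK 3: (-10.335,8.631) -> (-8.447,6.3) [heading=129, draw]
  LT 237: heading 129 -> 6
  FD 4.1: (-8.447,6.3) -> (-4.369,6.728) [heading=6, draw]
  FD 10.8: (-4.369,6.728) -> (6.372,7.857) [heading=6, draw]
]
FD 8.7: (6.372,7.857) -> (15.024,8.767) [heading=6, draw]
FD 10.9: (15.024,8.767) -> (25.864,9.906) [heading=6, draw]
LT 108: heading 6 -> 114
Final: pos=(25.864,9.906), heading=114, 10 segment(s) drawn

Answer: 25.864 9.906 114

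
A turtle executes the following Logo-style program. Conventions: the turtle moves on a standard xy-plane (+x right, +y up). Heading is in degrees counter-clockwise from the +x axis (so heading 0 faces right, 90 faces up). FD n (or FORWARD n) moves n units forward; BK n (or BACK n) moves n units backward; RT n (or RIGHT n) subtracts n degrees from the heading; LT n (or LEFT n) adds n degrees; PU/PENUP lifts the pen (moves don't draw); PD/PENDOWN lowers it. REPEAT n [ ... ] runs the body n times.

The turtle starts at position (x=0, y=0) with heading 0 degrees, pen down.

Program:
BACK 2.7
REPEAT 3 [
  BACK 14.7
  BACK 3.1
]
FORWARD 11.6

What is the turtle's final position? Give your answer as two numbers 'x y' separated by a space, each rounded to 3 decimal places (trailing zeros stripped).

Answer: -44.5 0

Derivation:
Executing turtle program step by step:
Start: pos=(0,0), heading=0, pen down
BK 2.7: (0,0) -> (-2.7,0) [heading=0, draw]
REPEAT 3 [
  -- iteration 1/3 --
  BK 14.7: (-2.7,0) -> (-17.4,0) [heading=0, draw]
  BK 3.1: (-17.4,0) -> (-20.5,0) [heading=0, draw]
  -- iteration 2/3 --
  BK 14.7: (-20.5,0) -> (-35.2,0) [heading=0, draw]
  BK 3.1: (-35.2,0) -> (-38.3,0) [heading=0, draw]
  -- iteration 3/3 --
  BK 14.7: (-38.3,0) -> (-53,0) [heading=0, draw]
  BK 3.1: (-53,0) -> (-56.1,0) [heading=0, draw]
]
FD 11.6: (-56.1,0) -> (-44.5,0) [heading=0, draw]
Final: pos=(-44.5,0), heading=0, 8 segment(s) drawn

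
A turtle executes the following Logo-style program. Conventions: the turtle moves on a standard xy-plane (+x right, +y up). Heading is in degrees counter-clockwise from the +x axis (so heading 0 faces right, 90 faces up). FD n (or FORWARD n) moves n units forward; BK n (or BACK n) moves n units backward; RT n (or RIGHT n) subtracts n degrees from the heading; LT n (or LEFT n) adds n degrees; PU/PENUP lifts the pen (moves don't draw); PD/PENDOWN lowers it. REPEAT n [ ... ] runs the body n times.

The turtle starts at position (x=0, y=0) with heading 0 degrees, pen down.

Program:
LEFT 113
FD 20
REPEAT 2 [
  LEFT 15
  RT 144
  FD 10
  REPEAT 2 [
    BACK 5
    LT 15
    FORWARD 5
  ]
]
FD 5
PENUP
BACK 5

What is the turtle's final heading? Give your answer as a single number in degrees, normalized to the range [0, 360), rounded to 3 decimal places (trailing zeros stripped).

Answer: 275

Derivation:
Executing turtle program step by step:
Start: pos=(0,0), heading=0, pen down
LT 113: heading 0 -> 113
FD 20: (0,0) -> (-7.815,18.41) [heading=113, draw]
REPEAT 2 [
  -- iteration 1/2 --
  LT 15: heading 113 -> 128
  RT 144: heading 128 -> 344
  FD 10: (-7.815,18.41) -> (1.798,15.654) [heading=344, draw]
  REPEAT 2 [
    -- iteration 1/2 --
    BK 5: (1.798,15.654) -> (-3.008,17.032) [heading=344, draw]
    LT 15: heading 344 -> 359
    FD 5: (-3.008,17.032) -> (1.991,16.945) [heading=359, draw]
    -- iteration 2/2 --
    BK 5: (1.991,16.945) -> (-3.008,17.032) [heading=359, draw]
    LT 15: heading 359 -> 14
    FD 5: (-3.008,17.032) -> (1.843,18.242) [heading=14, draw]
  ]
  -- iteration 2/2 --
  LT 15: heading 14 -> 29
  RT 144: heading 29 -> 245
  FD 10: (1.843,18.242) -> (-2.383,9.178) [heading=245, draw]
  REPEAT 2 [
    -- iteration 1/2 --
    BK 5: (-2.383,9.178) -> (-0.27,13.71) [heading=245, draw]
    LT 15: heading 245 -> 260
    FD 5: (-0.27,13.71) -> (-1.138,8.786) [heading=260, draw]
    -- iteration 2/2 --
    BK 5: (-1.138,8.786) -> (-0.27,13.71) [heading=260, draw]
    LT 15: heading 260 -> 275
    FD 5: (-0.27,13.71) -> (0.166,8.729) [heading=275, draw]
  ]
]
FD 5: (0.166,8.729) -> (0.602,3.748) [heading=275, draw]
PU: pen up
BK 5: (0.602,3.748) -> (0.166,8.729) [heading=275, move]
Final: pos=(0.166,8.729), heading=275, 12 segment(s) drawn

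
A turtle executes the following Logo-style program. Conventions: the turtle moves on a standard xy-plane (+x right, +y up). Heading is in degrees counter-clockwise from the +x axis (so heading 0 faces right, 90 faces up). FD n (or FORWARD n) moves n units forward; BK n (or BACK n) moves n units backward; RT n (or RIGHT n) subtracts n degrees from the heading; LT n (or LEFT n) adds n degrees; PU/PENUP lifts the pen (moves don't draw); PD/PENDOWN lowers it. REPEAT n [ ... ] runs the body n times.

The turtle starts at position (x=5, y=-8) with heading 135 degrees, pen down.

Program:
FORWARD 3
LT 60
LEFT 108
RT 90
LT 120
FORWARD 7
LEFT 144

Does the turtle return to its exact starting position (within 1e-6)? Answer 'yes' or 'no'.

Executing turtle program step by step:
Start: pos=(5,-8), heading=135, pen down
FD 3: (5,-8) -> (2.879,-5.879) [heading=135, draw]
LT 60: heading 135 -> 195
LT 108: heading 195 -> 303
RT 90: heading 303 -> 213
LT 120: heading 213 -> 333
FD 7: (2.879,-5.879) -> (9.116,-9.057) [heading=333, draw]
LT 144: heading 333 -> 117
Final: pos=(9.116,-9.057), heading=117, 2 segment(s) drawn

Start position: (5, -8)
Final position: (9.116, -9.057)
Distance = 4.249; >= 1e-6 -> NOT closed

Answer: no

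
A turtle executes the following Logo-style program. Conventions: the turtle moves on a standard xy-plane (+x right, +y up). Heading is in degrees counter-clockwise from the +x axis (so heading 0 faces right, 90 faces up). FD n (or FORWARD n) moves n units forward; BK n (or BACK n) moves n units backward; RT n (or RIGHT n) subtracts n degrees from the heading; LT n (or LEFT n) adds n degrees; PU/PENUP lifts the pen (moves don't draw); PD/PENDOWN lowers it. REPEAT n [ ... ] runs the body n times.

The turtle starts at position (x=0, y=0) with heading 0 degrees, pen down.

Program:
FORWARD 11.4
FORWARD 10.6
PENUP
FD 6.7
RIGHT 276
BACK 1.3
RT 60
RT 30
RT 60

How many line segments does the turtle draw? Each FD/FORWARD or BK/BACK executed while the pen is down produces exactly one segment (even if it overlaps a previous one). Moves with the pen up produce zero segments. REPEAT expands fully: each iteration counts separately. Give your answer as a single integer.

Executing turtle program step by step:
Start: pos=(0,0), heading=0, pen down
FD 11.4: (0,0) -> (11.4,0) [heading=0, draw]
FD 10.6: (11.4,0) -> (22,0) [heading=0, draw]
PU: pen up
FD 6.7: (22,0) -> (28.7,0) [heading=0, move]
RT 276: heading 0 -> 84
BK 1.3: (28.7,0) -> (28.564,-1.293) [heading=84, move]
RT 60: heading 84 -> 24
RT 30: heading 24 -> 354
RT 60: heading 354 -> 294
Final: pos=(28.564,-1.293), heading=294, 2 segment(s) drawn
Segments drawn: 2

Answer: 2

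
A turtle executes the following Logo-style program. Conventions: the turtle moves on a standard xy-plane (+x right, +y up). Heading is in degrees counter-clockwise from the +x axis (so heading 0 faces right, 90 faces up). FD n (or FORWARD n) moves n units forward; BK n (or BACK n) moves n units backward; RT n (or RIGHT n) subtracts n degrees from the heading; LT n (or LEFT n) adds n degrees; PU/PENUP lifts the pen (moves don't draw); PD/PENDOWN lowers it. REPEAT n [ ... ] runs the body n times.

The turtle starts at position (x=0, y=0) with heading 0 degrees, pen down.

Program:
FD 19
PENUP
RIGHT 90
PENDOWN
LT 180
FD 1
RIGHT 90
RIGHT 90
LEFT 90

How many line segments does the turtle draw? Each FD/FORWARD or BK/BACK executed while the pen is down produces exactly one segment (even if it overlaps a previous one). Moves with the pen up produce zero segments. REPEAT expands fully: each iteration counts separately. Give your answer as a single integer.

Executing turtle program step by step:
Start: pos=(0,0), heading=0, pen down
FD 19: (0,0) -> (19,0) [heading=0, draw]
PU: pen up
RT 90: heading 0 -> 270
PD: pen down
LT 180: heading 270 -> 90
FD 1: (19,0) -> (19,1) [heading=90, draw]
RT 90: heading 90 -> 0
RT 90: heading 0 -> 270
LT 90: heading 270 -> 0
Final: pos=(19,1), heading=0, 2 segment(s) drawn
Segments drawn: 2

Answer: 2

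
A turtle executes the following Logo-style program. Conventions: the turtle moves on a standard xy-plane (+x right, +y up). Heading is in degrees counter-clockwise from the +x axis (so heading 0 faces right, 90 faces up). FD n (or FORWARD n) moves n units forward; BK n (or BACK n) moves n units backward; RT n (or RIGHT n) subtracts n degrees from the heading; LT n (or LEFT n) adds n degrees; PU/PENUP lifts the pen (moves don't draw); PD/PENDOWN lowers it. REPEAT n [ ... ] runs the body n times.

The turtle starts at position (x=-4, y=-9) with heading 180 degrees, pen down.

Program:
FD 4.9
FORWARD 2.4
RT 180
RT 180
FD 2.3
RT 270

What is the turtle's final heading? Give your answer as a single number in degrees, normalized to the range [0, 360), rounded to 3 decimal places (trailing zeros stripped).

Answer: 270

Derivation:
Executing turtle program step by step:
Start: pos=(-4,-9), heading=180, pen down
FD 4.9: (-4,-9) -> (-8.9,-9) [heading=180, draw]
FD 2.4: (-8.9,-9) -> (-11.3,-9) [heading=180, draw]
RT 180: heading 180 -> 0
RT 180: heading 0 -> 180
FD 2.3: (-11.3,-9) -> (-13.6,-9) [heading=180, draw]
RT 270: heading 180 -> 270
Final: pos=(-13.6,-9), heading=270, 3 segment(s) drawn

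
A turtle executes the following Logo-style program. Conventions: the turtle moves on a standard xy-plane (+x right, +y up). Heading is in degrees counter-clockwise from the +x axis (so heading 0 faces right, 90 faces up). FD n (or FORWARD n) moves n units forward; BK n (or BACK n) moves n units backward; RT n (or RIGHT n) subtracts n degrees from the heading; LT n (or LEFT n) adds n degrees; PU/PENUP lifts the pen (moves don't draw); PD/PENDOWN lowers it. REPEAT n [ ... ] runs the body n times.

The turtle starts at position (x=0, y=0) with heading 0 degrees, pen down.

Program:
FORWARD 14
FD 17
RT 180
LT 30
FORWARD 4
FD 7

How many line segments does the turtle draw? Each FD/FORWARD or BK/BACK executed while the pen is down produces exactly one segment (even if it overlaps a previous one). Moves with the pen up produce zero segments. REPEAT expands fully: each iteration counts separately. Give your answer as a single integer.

Answer: 4

Derivation:
Executing turtle program step by step:
Start: pos=(0,0), heading=0, pen down
FD 14: (0,0) -> (14,0) [heading=0, draw]
FD 17: (14,0) -> (31,0) [heading=0, draw]
RT 180: heading 0 -> 180
LT 30: heading 180 -> 210
FD 4: (31,0) -> (27.536,-2) [heading=210, draw]
FD 7: (27.536,-2) -> (21.474,-5.5) [heading=210, draw]
Final: pos=(21.474,-5.5), heading=210, 4 segment(s) drawn
Segments drawn: 4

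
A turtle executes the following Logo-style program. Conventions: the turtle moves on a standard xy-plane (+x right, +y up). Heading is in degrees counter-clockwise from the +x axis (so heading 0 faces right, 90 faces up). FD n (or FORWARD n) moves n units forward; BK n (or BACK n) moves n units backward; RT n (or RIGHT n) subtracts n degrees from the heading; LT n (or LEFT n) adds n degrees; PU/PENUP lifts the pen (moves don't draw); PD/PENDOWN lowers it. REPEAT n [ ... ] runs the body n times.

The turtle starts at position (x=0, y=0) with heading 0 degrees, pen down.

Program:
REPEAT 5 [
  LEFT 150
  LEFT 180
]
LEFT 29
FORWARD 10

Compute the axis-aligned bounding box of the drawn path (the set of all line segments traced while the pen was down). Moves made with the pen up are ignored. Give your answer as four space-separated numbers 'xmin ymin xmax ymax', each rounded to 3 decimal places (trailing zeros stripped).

Answer: -5.15 -8.572 0 0

Derivation:
Executing turtle program step by step:
Start: pos=(0,0), heading=0, pen down
REPEAT 5 [
  -- iteration 1/5 --
  LT 150: heading 0 -> 150
  LT 180: heading 150 -> 330
  -- iteration 2/5 --
  LT 150: heading 330 -> 120
  LT 180: heading 120 -> 300
  -- iteration 3/5 --
  LT 150: heading 300 -> 90
  LT 180: heading 90 -> 270
  -- iteration 4/5 --
  LT 150: heading 270 -> 60
  LT 180: heading 60 -> 240
  -- iteration 5/5 --
  LT 150: heading 240 -> 30
  LT 180: heading 30 -> 210
]
LT 29: heading 210 -> 239
FD 10: (0,0) -> (-5.15,-8.572) [heading=239, draw]
Final: pos=(-5.15,-8.572), heading=239, 1 segment(s) drawn

Segment endpoints: x in {-5.15, 0}, y in {-8.572, 0}
xmin=-5.15, ymin=-8.572, xmax=0, ymax=0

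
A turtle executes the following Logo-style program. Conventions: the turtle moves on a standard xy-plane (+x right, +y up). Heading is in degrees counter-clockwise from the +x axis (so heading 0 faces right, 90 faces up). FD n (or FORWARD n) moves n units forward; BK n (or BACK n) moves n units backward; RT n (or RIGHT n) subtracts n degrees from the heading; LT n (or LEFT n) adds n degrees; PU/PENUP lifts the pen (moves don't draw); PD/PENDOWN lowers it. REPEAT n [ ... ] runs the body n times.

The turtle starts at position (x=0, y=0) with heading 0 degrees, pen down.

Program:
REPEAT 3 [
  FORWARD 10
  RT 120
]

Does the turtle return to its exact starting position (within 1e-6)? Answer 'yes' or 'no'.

Answer: yes

Derivation:
Executing turtle program step by step:
Start: pos=(0,0), heading=0, pen down
REPEAT 3 [
  -- iteration 1/3 --
  FD 10: (0,0) -> (10,0) [heading=0, draw]
  RT 120: heading 0 -> 240
  -- iteration 2/3 --
  FD 10: (10,0) -> (5,-8.66) [heading=240, draw]
  RT 120: heading 240 -> 120
  -- iteration 3/3 --
  FD 10: (5,-8.66) -> (0,0) [heading=120, draw]
  RT 120: heading 120 -> 0
]
Final: pos=(0,0), heading=0, 3 segment(s) drawn

Start position: (0, 0)
Final position: (0, 0)
Distance = 0; < 1e-6 -> CLOSED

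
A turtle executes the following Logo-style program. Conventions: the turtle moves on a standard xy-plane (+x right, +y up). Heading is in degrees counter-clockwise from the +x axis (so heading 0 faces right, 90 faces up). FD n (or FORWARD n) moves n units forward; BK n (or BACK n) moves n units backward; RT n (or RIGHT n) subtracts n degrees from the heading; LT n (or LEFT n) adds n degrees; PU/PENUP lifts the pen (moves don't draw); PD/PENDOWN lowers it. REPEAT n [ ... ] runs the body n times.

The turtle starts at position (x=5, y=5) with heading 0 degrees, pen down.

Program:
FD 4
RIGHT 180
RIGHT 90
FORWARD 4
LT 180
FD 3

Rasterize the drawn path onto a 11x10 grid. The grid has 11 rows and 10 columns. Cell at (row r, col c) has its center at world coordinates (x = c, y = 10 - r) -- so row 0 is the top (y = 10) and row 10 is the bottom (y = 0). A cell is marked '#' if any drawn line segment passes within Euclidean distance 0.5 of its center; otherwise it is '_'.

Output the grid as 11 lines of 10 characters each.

Segment 0: (5,5) -> (9,5)
Segment 1: (9,5) -> (9,9)
Segment 2: (9,9) -> (9,6)

Answer: __________
_________#
_________#
_________#
_________#
_____#####
__________
__________
__________
__________
__________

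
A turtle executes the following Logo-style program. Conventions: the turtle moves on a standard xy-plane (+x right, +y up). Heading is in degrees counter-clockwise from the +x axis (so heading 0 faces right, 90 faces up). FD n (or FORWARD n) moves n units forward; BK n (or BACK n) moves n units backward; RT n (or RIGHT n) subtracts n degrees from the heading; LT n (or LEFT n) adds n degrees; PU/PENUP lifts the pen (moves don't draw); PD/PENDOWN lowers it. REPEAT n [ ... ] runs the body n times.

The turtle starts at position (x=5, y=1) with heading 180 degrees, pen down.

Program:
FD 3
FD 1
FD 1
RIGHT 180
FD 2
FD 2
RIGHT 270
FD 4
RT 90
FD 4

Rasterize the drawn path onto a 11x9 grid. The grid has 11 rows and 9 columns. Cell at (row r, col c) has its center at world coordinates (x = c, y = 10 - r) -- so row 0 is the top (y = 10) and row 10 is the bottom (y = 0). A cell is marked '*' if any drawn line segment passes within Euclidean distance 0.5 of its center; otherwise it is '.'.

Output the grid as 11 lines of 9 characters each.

Answer: .........
.........
.........
.........
.........
....*****
....*....
....*....
....*....
******...
.........

Derivation:
Segment 0: (5,1) -> (2,1)
Segment 1: (2,1) -> (1,1)
Segment 2: (1,1) -> (0,1)
Segment 3: (0,1) -> (2,1)
Segment 4: (2,1) -> (4,1)
Segment 5: (4,1) -> (4,5)
Segment 6: (4,5) -> (8,5)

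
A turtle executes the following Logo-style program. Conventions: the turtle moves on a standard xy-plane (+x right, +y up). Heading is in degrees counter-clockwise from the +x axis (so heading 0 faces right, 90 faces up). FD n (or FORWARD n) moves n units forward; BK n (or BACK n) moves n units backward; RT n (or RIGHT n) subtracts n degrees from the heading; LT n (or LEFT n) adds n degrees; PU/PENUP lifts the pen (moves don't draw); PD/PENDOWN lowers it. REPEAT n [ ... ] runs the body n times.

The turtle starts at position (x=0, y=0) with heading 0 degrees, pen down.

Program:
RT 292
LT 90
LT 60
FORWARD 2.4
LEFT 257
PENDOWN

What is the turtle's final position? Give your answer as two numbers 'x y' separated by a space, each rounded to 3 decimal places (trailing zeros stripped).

Executing turtle program step by step:
Start: pos=(0,0), heading=0, pen down
RT 292: heading 0 -> 68
LT 90: heading 68 -> 158
LT 60: heading 158 -> 218
FD 2.4: (0,0) -> (-1.891,-1.478) [heading=218, draw]
LT 257: heading 218 -> 115
PD: pen down
Final: pos=(-1.891,-1.478), heading=115, 1 segment(s) drawn

Answer: -1.891 -1.478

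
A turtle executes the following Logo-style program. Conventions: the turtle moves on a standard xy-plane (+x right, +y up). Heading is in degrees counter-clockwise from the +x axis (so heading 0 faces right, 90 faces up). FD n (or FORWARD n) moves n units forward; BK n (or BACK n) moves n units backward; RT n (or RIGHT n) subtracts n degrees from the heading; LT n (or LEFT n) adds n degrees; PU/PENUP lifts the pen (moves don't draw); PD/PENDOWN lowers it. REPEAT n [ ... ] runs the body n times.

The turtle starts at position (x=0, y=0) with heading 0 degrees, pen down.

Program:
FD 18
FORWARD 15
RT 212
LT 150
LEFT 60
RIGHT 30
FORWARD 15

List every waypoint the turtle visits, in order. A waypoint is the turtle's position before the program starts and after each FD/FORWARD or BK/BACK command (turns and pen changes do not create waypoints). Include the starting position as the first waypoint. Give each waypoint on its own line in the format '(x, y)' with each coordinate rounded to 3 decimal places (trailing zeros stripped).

Answer: (0, 0)
(18, 0)
(33, 0)
(45.721, -7.949)

Derivation:
Executing turtle program step by step:
Start: pos=(0,0), heading=0, pen down
FD 18: (0,0) -> (18,0) [heading=0, draw]
FD 15: (18,0) -> (33,0) [heading=0, draw]
RT 212: heading 0 -> 148
LT 150: heading 148 -> 298
LT 60: heading 298 -> 358
RT 30: heading 358 -> 328
FD 15: (33,0) -> (45.721,-7.949) [heading=328, draw]
Final: pos=(45.721,-7.949), heading=328, 3 segment(s) drawn
Waypoints (4 total):
(0, 0)
(18, 0)
(33, 0)
(45.721, -7.949)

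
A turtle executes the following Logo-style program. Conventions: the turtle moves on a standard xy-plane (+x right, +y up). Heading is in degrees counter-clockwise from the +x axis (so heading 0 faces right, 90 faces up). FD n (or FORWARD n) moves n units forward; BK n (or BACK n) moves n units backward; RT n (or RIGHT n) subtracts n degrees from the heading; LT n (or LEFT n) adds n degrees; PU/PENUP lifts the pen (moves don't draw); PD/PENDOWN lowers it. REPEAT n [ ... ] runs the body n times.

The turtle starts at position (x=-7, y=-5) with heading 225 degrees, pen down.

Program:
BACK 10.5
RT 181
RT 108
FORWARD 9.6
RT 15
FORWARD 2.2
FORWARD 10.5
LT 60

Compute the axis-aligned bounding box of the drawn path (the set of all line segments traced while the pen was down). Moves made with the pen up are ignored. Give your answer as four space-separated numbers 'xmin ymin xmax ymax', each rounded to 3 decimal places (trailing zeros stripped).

Executing turtle program step by step:
Start: pos=(-7,-5), heading=225, pen down
BK 10.5: (-7,-5) -> (0.425,2.425) [heading=225, draw]
RT 181: heading 225 -> 44
RT 108: heading 44 -> 296
FD 9.6: (0.425,2.425) -> (4.633,-6.204) [heading=296, draw]
RT 15: heading 296 -> 281
FD 2.2: (4.633,-6.204) -> (5.053,-8.363) [heading=281, draw]
FD 10.5: (5.053,-8.363) -> (7.056,-18.67) [heading=281, draw]
LT 60: heading 281 -> 341
Final: pos=(7.056,-18.67), heading=341, 4 segment(s) drawn

Segment endpoints: x in {-7, 0.425, 4.633, 5.053, 7.056}, y in {-18.67, -8.363, -6.204, -5, 2.425}
xmin=-7, ymin=-18.67, xmax=7.056, ymax=2.425

Answer: -7 -18.67 7.056 2.425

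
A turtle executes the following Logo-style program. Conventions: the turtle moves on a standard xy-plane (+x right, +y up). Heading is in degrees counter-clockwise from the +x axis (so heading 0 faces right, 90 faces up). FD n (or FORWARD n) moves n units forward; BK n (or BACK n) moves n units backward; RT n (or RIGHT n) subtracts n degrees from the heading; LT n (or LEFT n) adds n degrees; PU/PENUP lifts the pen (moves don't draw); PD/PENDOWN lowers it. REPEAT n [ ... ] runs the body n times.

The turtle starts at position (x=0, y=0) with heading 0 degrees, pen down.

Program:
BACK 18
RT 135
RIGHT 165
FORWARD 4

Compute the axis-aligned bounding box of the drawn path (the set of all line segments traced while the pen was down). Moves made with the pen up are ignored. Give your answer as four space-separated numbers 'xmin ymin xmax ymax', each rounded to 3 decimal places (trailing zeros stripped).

Answer: -18 0 0 3.464

Derivation:
Executing turtle program step by step:
Start: pos=(0,0), heading=0, pen down
BK 18: (0,0) -> (-18,0) [heading=0, draw]
RT 135: heading 0 -> 225
RT 165: heading 225 -> 60
FD 4: (-18,0) -> (-16,3.464) [heading=60, draw]
Final: pos=(-16,3.464), heading=60, 2 segment(s) drawn

Segment endpoints: x in {-18, -16, 0}, y in {0, 3.464}
xmin=-18, ymin=0, xmax=0, ymax=3.464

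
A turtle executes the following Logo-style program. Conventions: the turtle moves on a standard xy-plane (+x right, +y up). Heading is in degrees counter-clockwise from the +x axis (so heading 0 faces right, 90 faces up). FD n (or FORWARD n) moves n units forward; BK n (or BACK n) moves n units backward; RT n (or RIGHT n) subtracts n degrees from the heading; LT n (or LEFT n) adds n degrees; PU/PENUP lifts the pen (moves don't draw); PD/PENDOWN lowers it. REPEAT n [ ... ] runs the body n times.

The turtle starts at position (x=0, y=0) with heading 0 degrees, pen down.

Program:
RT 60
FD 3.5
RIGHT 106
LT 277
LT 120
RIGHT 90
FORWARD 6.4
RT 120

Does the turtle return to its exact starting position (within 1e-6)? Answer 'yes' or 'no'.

Executing turtle program step by step:
Start: pos=(0,0), heading=0, pen down
RT 60: heading 0 -> 300
FD 3.5: (0,0) -> (1.75,-3.031) [heading=300, draw]
RT 106: heading 300 -> 194
LT 277: heading 194 -> 111
LT 120: heading 111 -> 231
RT 90: heading 231 -> 141
FD 6.4: (1.75,-3.031) -> (-3.224,0.997) [heading=141, draw]
RT 120: heading 141 -> 21
Final: pos=(-3.224,0.997), heading=21, 2 segment(s) drawn

Start position: (0, 0)
Final position: (-3.224, 0.997)
Distance = 3.374; >= 1e-6 -> NOT closed

Answer: no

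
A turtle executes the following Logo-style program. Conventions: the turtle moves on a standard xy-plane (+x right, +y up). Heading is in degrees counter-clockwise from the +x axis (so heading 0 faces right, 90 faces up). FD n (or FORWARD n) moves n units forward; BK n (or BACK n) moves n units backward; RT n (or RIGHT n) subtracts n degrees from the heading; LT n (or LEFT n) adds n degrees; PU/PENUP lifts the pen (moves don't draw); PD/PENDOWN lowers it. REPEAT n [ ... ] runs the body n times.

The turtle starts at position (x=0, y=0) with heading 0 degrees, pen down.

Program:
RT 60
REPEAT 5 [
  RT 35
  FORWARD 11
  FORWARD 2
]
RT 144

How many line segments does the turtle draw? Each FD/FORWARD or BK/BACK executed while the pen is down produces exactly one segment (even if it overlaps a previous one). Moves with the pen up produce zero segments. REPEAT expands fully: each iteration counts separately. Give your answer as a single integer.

Executing turtle program step by step:
Start: pos=(0,0), heading=0, pen down
RT 60: heading 0 -> 300
REPEAT 5 [
  -- iteration 1/5 --
  RT 35: heading 300 -> 265
  FD 11: (0,0) -> (-0.959,-10.958) [heading=265, draw]
  FD 2: (-0.959,-10.958) -> (-1.133,-12.951) [heading=265, draw]
  -- iteration 2/5 --
  RT 35: heading 265 -> 230
  FD 11: (-1.133,-12.951) -> (-8.204,-21.377) [heading=230, draw]
  FD 2: (-8.204,-21.377) -> (-9.489,-22.909) [heading=230, draw]
  -- iteration 3/5 --
  RT 35: heading 230 -> 195
  FD 11: (-9.489,-22.909) -> (-20.114,-25.756) [heading=195, draw]
  FD 2: (-20.114,-25.756) -> (-22.046,-26.274) [heading=195, draw]
  -- iteration 4/5 --
  RT 35: heading 195 -> 160
  FD 11: (-22.046,-26.274) -> (-32.383,-22.512) [heading=160, draw]
  FD 2: (-32.383,-22.512) -> (-34.262,-21.827) [heading=160, draw]
  -- iteration 5/5 --
  RT 35: heading 160 -> 125
  FD 11: (-34.262,-21.827) -> (-40.572,-12.817) [heading=125, draw]
  FD 2: (-40.572,-12.817) -> (-41.719,-11.179) [heading=125, draw]
]
RT 144: heading 125 -> 341
Final: pos=(-41.719,-11.179), heading=341, 10 segment(s) drawn
Segments drawn: 10

Answer: 10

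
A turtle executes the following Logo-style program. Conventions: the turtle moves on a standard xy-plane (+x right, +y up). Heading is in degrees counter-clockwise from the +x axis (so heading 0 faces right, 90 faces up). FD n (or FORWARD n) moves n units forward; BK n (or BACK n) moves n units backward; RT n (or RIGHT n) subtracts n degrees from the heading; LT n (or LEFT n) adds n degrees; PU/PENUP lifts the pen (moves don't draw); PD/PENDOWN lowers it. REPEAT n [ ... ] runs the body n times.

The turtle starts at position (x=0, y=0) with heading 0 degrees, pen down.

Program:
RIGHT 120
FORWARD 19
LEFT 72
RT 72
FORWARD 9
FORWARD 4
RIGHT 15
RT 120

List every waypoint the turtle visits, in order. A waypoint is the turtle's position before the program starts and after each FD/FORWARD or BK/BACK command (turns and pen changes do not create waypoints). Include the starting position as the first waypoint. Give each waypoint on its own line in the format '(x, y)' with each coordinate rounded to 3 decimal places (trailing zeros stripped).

Executing turtle program step by step:
Start: pos=(0,0), heading=0, pen down
RT 120: heading 0 -> 240
FD 19: (0,0) -> (-9.5,-16.454) [heading=240, draw]
LT 72: heading 240 -> 312
RT 72: heading 312 -> 240
FD 9: (-9.5,-16.454) -> (-14,-24.249) [heading=240, draw]
FD 4: (-14,-24.249) -> (-16,-27.713) [heading=240, draw]
RT 15: heading 240 -> 225
RT 120: heading 225 -> 105
Final: pos=(-16,-27.713), heading=105, 3 segment(s) drawn
Waypoints (4 total):
(0, 0)
(-9.5, -16.454)
(-14, -24.249)
(-16, -27.713)

Answer: (0, 0)
(-9.5, -16.454)
(-14, -24.249)
(-16, -27.713)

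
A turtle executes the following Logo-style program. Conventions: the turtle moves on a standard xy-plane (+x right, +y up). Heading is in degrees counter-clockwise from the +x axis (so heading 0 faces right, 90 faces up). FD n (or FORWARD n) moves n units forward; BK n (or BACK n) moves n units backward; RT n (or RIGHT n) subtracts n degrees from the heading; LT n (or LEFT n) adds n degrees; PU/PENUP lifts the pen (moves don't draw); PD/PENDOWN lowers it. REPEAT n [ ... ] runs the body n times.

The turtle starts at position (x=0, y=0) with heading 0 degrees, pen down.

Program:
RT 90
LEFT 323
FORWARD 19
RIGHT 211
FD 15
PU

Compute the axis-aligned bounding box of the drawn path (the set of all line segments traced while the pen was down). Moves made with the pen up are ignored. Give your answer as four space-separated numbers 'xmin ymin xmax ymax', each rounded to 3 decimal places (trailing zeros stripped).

Executing turtle program step by step:
Start: pos=(0,0), heading=0, pen down
RT 90: heading 0 -> 270
LT 323: heading 270 -> 233
FD 19: (0,0) -> (-11.434,-15.174) [heading=233, draw]
RT 211: heading 233 -> 22
FD 15: (-11.434,-15.174) -> (2.473,-9.555) [heading=22, draw]
PU: pen up
Final: pos=(2.473,-9.555), heading=22, 2 segment(s) drawn

Segment endpoints: x in {-11.434, 0, 2.473}, y in {-15.174, -9.555, 0}
xmin=-11.434, ymin=-15.174, xmax=2.473, ymax=0

Answer: -11.434 -15.174 2.473 0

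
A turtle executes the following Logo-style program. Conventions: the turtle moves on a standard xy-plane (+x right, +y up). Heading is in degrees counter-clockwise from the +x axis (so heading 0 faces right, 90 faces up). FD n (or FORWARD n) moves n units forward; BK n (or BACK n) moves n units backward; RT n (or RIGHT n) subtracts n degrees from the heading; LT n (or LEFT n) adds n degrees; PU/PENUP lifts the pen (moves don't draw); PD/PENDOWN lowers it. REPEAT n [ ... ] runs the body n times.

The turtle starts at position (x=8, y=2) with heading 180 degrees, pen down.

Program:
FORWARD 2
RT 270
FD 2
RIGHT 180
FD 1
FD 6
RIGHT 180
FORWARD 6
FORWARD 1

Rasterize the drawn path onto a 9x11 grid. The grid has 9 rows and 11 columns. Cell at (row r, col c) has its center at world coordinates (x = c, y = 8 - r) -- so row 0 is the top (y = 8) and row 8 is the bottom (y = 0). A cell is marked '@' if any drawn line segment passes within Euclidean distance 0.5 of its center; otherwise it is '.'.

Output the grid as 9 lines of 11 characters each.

Segment 0: (8,2) -> (6,2)
Segment 1: (6,2) -> (6,0)
Segment 2: (6,0) -> (6,1)
Segment 3: (6,1) -> (6,7)
Segment 4: (6,7) -> (6,1)
Segment 5: (6,1) -> (6,0)

Answer: ...........
......@....
......@....
......@....
......@....
......@....
......@@@..
......@....
......@....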